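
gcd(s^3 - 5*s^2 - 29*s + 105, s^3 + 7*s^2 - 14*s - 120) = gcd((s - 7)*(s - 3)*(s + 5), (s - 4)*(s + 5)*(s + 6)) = s + 5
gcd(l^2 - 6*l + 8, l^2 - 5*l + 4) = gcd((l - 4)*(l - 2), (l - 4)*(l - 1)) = l - 4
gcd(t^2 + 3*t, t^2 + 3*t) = t^2 + 3*t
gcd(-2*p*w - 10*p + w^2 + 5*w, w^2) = 1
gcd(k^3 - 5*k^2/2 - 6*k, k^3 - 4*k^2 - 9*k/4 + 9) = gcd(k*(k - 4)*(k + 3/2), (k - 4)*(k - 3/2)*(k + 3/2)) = k^2 - 5*k/2 - 6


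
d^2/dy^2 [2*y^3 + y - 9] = 12*y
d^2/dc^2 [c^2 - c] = 2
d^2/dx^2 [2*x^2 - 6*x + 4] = 4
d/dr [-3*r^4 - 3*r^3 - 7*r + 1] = -12*r^3 - 9*r^2 - 7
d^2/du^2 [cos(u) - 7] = -cos(u)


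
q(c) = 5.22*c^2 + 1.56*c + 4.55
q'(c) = 10.44*c + 1.56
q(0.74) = 8.56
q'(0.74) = 9.29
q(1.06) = 12.07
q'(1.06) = 12.63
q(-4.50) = 103.24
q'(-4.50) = -45.42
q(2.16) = 32.27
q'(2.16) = 24.11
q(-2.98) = 46.26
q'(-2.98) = -29.55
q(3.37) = 69.09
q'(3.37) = 36.74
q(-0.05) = 4.49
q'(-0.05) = 1.04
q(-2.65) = 37.07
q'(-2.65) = -26.11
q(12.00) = 774.95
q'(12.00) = 126.84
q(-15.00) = 1155.65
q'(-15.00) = -155.04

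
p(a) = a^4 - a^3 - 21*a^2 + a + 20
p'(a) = 4*a^3 - 3*a^2 - 42*a + 1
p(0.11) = 19.85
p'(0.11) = -3.65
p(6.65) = 759.53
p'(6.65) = 765.35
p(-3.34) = -55.90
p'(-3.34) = -41.23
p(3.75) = -126.54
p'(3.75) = 12.25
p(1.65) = -32.60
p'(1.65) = -58.50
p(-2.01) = -42.41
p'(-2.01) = 40.82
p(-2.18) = -49.03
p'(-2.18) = 36.86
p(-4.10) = 14.39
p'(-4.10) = -152.91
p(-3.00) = -64.00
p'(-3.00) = -8.00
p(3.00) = -112.00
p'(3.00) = -44.00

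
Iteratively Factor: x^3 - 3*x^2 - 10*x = (x - 5)*(x^2 + 2*x) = (x - 5)*(x + 2)*(x)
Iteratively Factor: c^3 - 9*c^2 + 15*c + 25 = (c + 1)*(c^2 - 10*c + 25) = (c - 5)*(c + 1)*(c - 5)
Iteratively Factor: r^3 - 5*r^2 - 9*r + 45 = (r - 3)*(r^2 - 2*r - 15) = (r - 5)*(r - 3)*(r + 3)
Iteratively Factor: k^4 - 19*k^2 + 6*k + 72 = (k + 4)*(k^3 - 4*k^2 - 3*k + 18) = (k - 3)*(k + 4)*(k^2 - k - 6) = (k - 3)^2*(k + 4)*(k + 2)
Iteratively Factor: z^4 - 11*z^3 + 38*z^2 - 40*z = (z - 4)*(z^3 - 7*z^2 + 10*z) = (z - 5)*(z - 4)*(z^2 - 2*z) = z*(z - 5)*(z - 4)*(z - 2)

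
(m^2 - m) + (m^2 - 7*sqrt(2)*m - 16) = 2*m^2 - 7*sqrt(2)*m - m - 16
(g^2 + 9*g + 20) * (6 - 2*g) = -2*g^3 - 12*g^2 + 14*g + 120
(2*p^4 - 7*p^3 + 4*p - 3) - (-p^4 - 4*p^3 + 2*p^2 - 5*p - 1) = 3*p^4 - 3*p^3 - 2*p^2 + 9*p - 2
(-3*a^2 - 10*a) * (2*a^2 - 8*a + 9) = -6*a^4 + 4*a^3 + 53*a^2 - 90*a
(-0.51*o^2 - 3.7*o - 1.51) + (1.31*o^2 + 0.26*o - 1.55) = 0.8*o^2 - 3.44*o - 3.06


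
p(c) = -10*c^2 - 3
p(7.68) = -592.82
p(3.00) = -93.00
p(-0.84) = -10.06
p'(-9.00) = 180.00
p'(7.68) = -153.60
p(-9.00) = -813.00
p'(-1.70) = 34.00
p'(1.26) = -25.20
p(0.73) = -8.33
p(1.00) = -13.00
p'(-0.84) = 16.80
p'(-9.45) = 189.00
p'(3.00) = -60.00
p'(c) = -20*c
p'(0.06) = -1.20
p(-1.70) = -31.90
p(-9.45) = -896.02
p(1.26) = -18.88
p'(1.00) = -20.00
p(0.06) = -3.04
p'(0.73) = -14.60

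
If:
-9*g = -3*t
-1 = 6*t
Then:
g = -1/18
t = -1/6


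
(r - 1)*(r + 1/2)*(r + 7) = r^3 + 13*r^2/2 - 4*r - 7/2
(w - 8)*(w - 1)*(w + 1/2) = w^3 - 17*w^2/2 + 7*w/2 + 4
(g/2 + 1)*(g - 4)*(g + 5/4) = g^3/2 - 3*g^2/8 - 21*g/4 - 5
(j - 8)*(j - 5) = j^2 - 13*j + 40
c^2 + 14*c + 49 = (c + 7)^2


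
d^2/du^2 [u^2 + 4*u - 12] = 2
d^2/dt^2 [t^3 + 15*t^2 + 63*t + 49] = 6*t + 30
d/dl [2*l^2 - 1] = 4*l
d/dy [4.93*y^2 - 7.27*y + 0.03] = 9.86*y - 7.27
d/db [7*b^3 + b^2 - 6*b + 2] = 21*b^2 + 2*b - 6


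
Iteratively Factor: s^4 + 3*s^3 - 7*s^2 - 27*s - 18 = (s - 3)*(s^3 + 6*s^2 + 11*s + 6) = (s - 3)*(s + 2)*(s^2 + 4*s + 3) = (s - 3)*(s + 2)*(s + 3)*(s + 1)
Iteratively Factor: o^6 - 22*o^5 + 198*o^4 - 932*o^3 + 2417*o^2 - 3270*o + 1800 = (o - 4)*(o^5 - 18*o^4 + 126*o^3 - 428*o^2 + 705*o - 450) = (o - 5)*(o - 4)*(o^4 - 13*o^3 + 61*o^2 - 123*o + 90) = (o - 5)*(o - 4)*(o - 2)*(o^3 - 11*o^2 + 39*o - 45) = (o - 5)*(o - 4)*(o - 3)*(o - 2)*(o^2 - 8*o + 15) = (o - 5)*(o - 4)*(o - 3)^2*(o - 2)*(o - 5)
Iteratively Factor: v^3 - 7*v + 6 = (v + 3)*(v^2 - 3*v + 2) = (v - 2)*(v + 3)*(v - 1)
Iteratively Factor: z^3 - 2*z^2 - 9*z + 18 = (z - 3)*(z^2 + z - 6) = (z - 3)*(z - 2)*(z + 3)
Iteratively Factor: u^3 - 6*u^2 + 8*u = (u - 2)*(u^2 - 4*u) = (u - 4)*(u - 2)*(u)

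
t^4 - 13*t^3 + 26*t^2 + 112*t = t*(t - 8)*(t - 7)*(t + 2)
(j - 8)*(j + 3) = j^2 - 5*j - 24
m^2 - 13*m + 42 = (m - 7)*(m - 6)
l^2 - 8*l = l*(l - 8)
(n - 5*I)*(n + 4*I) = n^2 - I*n + 20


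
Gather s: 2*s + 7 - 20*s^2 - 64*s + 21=-20*s^2 - 62*s + 28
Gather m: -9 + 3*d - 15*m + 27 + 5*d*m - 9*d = -6*d + m*(5*d - 15) + 18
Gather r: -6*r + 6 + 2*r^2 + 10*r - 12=2*r^2 + 4*r - 6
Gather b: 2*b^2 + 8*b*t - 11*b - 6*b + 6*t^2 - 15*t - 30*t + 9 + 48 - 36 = 2*b^2 + b*(8*t - 17) + 6*t^2 - 45*t + 21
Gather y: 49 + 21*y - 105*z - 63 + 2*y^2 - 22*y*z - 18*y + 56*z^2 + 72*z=2*y^2 + y*(3 - 22*z) + 56*z^2 - 33*z - 14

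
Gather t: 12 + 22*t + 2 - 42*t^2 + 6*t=-42*t^2 + 28*t + 14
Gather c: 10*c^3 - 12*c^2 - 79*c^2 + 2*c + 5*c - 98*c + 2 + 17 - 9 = 10*c^3 - 91*c^2 - 91*c + 10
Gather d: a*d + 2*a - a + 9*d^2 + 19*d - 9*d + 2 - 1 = a + 9*d^2 + d*(a + 10) + 1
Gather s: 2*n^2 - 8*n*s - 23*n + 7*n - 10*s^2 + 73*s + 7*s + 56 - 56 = 2*n^2 - 16*n - 10*s^2 + s*(80 - 8*n)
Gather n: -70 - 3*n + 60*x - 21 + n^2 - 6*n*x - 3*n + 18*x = n^2 + n*(-6*x - 6) + 78*x - 91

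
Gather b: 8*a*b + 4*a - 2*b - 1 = 4*a + b*(8*a - 2) - 1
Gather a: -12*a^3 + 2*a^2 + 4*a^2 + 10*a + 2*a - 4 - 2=-12*a^3 + 6*a^2 + 12*a - 6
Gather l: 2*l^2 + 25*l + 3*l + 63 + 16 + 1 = 2*l^2 + 28*l + 80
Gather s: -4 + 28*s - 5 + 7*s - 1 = 35*s - 10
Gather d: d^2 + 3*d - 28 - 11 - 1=d^2 + 3*d - 40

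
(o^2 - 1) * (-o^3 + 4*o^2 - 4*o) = -o^5 + 4*o^4 - 3*o^3 - 4*o^2 + 4*o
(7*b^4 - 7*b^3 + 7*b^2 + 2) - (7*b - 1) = 7*b^4 - 7*b^3 + 7*b^2 - 7*b + 3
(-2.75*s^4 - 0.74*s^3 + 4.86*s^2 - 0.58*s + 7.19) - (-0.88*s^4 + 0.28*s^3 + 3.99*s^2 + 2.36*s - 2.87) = -1.87*s^4 - 1.02*s^3 + 0.87*s^2 - 2.94*s + 10.06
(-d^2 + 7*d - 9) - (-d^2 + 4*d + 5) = 3*d - 14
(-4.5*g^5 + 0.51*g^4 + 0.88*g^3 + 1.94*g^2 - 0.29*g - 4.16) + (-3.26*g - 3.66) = -4.5*g^5 + 0.51*g^4 + 0.88*g^3 + 1.94*g^2 - 3.55*g - 7.82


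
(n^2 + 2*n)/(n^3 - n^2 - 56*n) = (n + 2)/(n^2 - n - 56)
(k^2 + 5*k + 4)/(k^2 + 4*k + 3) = (k + 4)/(k + 3)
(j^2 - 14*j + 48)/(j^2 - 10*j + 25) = (j^2 - 14*j + 48)/(j^2 - 10*j + 25)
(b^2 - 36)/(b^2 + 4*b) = (b^2 - 36)/(b*(b + 4))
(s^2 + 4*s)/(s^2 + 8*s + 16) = s/(s + 4)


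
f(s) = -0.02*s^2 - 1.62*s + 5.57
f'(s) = -0.04*s - 1.62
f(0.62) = 4.56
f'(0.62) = -1.64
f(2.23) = 1.86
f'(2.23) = -1.71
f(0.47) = 4.80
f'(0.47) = -1.64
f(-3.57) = 11.10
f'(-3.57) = -1.48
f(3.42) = -0.20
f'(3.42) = -1.76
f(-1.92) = 8.61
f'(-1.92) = -1.54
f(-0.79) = 6.84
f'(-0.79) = -1.59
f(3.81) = -0.89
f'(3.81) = -1.77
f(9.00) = -10.63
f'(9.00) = -1.98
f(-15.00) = 25.37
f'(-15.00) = -1.02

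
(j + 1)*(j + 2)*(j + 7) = j^3 + 10*j^2 + 23*j + 14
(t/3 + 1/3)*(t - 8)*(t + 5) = t^3/3 - 2*t^2/3 - 43*t/3 - 40/3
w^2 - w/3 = w*(w - 1/3)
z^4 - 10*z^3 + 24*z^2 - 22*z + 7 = (z - 7)*(z - 1)^3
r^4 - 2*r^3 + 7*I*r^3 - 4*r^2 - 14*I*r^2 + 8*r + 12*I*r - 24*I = (r - 2)*(r - I)*(r + 2*I)*(r + 6*I)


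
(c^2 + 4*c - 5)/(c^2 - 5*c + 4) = (c + 5)/(c - 4)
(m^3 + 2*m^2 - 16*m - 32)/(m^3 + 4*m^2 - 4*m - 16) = (m - 4)/(m - 2)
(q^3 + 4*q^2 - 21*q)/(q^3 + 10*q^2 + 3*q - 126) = q/(q + 6)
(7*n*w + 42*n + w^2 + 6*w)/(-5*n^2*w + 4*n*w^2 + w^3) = (7*n*w + 42*n + w^2 + 6*w)/(w*(-5*n^2 + 4*n*w + w^2))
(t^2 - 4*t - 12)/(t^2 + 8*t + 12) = (t - 6)/(t + 6)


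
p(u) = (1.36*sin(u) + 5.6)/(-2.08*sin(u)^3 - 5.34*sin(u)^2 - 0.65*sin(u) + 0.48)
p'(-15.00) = 22.66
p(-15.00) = -6.02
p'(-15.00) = 22.66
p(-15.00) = -6.02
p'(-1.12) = -2.79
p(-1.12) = -2.51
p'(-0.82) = -11.03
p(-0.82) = -4.24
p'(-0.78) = -13.95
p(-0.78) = -4.74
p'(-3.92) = -4.44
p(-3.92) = -1.97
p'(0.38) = 83.49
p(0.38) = -10.14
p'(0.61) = 10.57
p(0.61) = -3.13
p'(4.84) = -0.55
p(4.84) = -2.03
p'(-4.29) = -1.07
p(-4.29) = -1.12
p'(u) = (1.36*sin(u) + 5.6)*(6.24*sin(u)^2*cos(u) + 10.68*sin(u)*cos(u) + 0.65*cos(u))/(-2.08*sin(u)^3 - 5.34*sin(u)^2 - 0.65*sin(u) + 0.48)^2 + 1.36*cos(u)/(-2.08*sin(u)^3 - 5.34*sin(u)^2 - 0.65*sin(u) + 0.48)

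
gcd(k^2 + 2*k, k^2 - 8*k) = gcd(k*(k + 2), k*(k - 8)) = k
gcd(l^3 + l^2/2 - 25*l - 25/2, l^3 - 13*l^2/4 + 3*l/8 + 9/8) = l + 1/2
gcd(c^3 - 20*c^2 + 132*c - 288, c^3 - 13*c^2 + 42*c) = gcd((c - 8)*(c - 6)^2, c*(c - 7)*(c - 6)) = c - 6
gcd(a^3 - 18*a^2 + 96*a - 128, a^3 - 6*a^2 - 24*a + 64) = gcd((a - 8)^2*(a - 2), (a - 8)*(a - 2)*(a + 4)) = a^2 - 10*a + 16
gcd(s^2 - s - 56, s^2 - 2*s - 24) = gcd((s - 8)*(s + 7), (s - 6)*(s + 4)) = 1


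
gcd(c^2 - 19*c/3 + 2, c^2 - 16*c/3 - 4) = c - 6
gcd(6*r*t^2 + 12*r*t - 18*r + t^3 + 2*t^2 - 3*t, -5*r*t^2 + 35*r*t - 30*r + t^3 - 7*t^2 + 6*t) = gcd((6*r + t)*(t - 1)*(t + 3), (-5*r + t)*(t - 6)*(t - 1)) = t - 1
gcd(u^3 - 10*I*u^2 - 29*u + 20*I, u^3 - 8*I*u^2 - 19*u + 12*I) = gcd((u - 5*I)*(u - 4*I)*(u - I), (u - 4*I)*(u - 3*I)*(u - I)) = u^2 - 5*I*u - 4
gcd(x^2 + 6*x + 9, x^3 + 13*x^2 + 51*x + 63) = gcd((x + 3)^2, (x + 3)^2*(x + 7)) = x^2 + 6*x + 9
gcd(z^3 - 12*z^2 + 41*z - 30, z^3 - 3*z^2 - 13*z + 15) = z^2 - 6*z + 5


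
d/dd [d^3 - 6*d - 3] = 3*d^2 - 6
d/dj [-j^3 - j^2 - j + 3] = -3*j^2 - 2*j - 1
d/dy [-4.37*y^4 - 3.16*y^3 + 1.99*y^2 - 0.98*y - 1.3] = -17.48*y^3 - 9.48*y^2 + 3.98*y - 0.98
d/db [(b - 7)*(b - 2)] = 2*b - 9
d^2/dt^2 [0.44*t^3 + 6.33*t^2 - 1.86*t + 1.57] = 2.64*t + 12.66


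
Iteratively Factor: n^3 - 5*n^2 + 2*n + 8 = (n - 2)*(n^2 - 3*n - 4) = (n - 4)*(n - 2)*(n + 1)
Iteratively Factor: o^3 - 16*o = (o - 4)*(o^2 + 4*o) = (o - 4)*(o + 4)*(o)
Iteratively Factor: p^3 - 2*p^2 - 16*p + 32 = (p + 4)*(p^2 - 6*p + 8) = (p - 2)*(p + 4)*(p - 4)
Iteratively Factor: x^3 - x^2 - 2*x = (x - 2)*(x^2 + x) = x*(x - 2)*(x + 1)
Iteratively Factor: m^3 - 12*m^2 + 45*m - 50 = (m - 5)*(m^2 - 7*m + 10) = (m - 5)^2*(m - 2)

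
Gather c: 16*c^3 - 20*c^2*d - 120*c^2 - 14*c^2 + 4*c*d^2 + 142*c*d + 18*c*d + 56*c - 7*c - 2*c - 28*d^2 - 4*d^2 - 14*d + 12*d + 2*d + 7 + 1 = 16*c^3 + c^2*(-20*d - 134) + c*(4*d^2 + 160*d + 47) - 32*d^2 + 8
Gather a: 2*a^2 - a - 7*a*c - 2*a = 2*a^2 + a*(-7*c - 3)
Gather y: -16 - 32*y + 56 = 40 - 32*y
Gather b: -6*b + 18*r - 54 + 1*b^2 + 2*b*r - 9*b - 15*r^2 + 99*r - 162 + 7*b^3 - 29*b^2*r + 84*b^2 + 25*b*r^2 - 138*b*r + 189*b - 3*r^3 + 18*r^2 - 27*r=7*b^3 + b^2*(85 - 29*r) + b*(25*r^2 - 136*r + 174) - 3*r^3 + 3*r^2 + 90*r - 216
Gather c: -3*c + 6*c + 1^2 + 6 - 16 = 3*c - 9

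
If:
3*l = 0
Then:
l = 0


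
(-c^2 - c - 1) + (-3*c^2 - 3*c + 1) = -4*c^2 - 4*c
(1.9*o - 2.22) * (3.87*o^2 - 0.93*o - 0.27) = 7.353*o^3 - 10.3584*o^2 + 1.5516*o + 0.5994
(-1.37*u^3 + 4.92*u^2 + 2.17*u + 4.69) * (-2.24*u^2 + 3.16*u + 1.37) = 3.0688*u^5 - 15.35*u^4 + 8.8095*u^3 + 3.092*u^2 + 17.7933*u + 6.4253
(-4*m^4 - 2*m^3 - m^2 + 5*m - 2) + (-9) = -4*m^4 - 2*m^3 - m^2 + 5*m - 11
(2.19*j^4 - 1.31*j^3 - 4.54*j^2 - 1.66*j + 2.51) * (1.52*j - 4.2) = 3.3288*j^5 - 11.1892*j^4 - 1.3988*j^3 + 16.5448*j^2 + 10.7872*j - 10.542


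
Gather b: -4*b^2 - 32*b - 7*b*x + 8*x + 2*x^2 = -4*b^2 + b*(-7*x - 32) + 2*x^2 + 8*x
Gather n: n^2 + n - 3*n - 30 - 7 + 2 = n^2 - 2*n - 35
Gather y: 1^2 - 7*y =1 - 7*y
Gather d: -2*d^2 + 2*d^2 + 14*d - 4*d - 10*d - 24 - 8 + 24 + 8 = 0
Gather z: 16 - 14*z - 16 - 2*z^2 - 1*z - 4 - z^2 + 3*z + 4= -3*z^2 - 12*z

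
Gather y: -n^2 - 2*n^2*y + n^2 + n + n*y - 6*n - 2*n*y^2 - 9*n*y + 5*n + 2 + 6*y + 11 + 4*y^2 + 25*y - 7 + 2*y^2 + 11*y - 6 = y^2*(6 - 2*n) + y*(-2*n^2 - 8*n + 42)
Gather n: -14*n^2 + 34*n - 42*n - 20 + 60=-14*n^2 - 8*n + 40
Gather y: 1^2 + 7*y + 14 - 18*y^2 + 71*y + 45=-18*y^2 + 78*y + 60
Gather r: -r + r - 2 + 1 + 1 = 0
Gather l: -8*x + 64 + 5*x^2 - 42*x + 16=5*x^2 - 50*x + 80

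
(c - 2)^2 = c^2 - 4*c + 4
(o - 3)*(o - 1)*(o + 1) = o^3 - 3*o^2 - o + 3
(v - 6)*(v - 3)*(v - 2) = v^3 - 11*v^2 + 36*v - 36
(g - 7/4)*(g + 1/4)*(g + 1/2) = g^3 - g^2 - 19*g/16 - 7/32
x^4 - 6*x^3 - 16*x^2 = x^2*(x - 8)*(x + 2)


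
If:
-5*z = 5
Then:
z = -1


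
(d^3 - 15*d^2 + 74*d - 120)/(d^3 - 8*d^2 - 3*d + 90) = (d - 4)/(d + 3)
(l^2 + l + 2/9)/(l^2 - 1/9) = (3*l + 2)/(3*l - 1)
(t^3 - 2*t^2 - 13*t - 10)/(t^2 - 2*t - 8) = (t^2 - 4*t - 5)/(t - 4)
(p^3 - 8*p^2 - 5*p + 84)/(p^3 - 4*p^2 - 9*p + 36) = (p - 7)/(p - 3)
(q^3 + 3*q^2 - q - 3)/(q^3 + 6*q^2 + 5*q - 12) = (q + 1)/(q + 4)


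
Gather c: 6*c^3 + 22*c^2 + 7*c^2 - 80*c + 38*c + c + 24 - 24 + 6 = 6*c^3 + 29*c^2 - 41*c + 6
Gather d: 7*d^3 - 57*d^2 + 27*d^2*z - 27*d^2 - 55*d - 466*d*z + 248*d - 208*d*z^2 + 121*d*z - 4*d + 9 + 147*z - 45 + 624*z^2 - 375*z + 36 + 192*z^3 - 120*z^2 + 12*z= 7*d^3 + d^2*(27*z - 84) + d*(-208*z^2 - 345*z + 189) + 192*z^3 + 504*z^2 - 216*z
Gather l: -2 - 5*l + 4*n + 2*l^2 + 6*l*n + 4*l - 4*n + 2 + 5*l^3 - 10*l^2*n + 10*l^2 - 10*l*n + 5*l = 5*l^3 + l^2*(12 - 10*n) + l*(4 - 4*n)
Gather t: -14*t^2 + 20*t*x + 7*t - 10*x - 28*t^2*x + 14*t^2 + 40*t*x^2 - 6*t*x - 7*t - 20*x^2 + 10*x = -28*t^2*x + t*(40*x^2 + 14*x) - 20*x^2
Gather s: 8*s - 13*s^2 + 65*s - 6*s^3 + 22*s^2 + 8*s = -6*s^3 + 9*s^2 + 81*s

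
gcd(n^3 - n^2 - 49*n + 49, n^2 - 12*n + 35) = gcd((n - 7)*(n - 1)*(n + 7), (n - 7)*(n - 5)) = n - 7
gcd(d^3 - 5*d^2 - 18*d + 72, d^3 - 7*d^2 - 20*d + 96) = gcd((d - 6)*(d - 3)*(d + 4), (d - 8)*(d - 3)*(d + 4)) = d^2 + d - 12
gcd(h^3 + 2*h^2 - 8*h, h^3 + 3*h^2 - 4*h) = h^2 + 4*h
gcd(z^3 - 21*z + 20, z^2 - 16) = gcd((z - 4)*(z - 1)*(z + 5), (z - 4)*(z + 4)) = z - 4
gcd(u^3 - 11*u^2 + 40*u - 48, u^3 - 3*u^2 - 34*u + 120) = u - 4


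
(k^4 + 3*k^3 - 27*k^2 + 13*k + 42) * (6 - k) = -k^5 + 3*k^4 + 45*k^3 - 175*k^2 + 36*k + 252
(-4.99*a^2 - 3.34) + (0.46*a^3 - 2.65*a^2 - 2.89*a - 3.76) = 0.46*a^3 - 7.64*a^2 - 2.89*a - 7.1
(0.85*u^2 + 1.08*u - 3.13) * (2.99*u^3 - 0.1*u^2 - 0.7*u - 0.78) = 2.5415*u^5 + 3.1442*u^4 - 10.0617*u^3 - 1.106*u^2 + 1.3486*u + 2.4414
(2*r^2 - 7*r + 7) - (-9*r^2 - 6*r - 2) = 11*r^2 - r + 9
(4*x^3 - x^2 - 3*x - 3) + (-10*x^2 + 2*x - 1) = 4*x^3 - 11*x^2 - x - 4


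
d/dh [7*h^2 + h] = 14*h + 1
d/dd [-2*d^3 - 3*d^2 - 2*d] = -6*d^2 - 6*d - 2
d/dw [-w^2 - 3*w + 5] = -2*w - 3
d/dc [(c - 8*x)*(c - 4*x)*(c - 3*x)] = 3*c^2 - 30*c*x + 68*x^2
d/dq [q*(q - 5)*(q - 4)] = 3*q^2 - 18*q + 20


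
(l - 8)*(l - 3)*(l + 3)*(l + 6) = l^4 - 2*l^3 - 57*l^2 + 18*l + 432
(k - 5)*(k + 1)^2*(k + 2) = k^4 - k^3 - 15*k^2 - 23*k - 10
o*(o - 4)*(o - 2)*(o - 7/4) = o^4 - 31*o^3/4 + 37*o^2/2 - 14*o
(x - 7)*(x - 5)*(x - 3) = x^3 - 15*x^2 + 71*x - 105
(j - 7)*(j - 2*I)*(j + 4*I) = j^3 - 7*j^2 + 2*I*j^2 + 8*j - 14*I*j - 56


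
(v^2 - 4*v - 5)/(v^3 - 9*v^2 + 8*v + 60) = (v + 1)/(v^2 - 4*v - 12)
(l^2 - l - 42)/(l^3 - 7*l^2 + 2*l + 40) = (l^2 - l - 42)/(l^3 - 7*l^2 + 2*l + 40)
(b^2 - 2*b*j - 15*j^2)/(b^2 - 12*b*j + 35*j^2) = (b + 3*j)/(b - 7*j)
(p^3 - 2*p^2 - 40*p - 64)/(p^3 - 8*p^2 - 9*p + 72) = (p^2 + 6*p + 8)/(p^2 - 9)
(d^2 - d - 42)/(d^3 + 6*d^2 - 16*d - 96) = (d - 7)/(d^2 - 16)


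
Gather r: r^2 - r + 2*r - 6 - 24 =r^2 + r - 30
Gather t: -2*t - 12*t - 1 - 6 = -14*t - 7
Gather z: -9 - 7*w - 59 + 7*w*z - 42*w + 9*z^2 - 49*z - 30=-49*w + 9*z^2 + z*(7*w - 49) - 98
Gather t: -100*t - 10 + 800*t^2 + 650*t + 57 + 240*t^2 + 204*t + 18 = 1040*t^2 + 754*t + 65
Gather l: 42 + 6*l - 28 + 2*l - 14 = 8*l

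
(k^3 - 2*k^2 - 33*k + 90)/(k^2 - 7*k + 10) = (k^2 + 3*k - 18)/(k - 2)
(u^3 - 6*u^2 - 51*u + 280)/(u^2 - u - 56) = u - 5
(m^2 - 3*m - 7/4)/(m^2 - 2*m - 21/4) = (2*m + 1)/(2*m + 3)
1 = 1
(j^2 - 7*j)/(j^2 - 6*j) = (j - 7)/(j - 6)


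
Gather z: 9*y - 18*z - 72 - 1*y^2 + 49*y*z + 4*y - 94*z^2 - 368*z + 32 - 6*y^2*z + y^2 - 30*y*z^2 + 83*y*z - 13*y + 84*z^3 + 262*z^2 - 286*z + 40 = 84*z^3 + z^2*(168 - 30*y) + z*(-6*y^2 + 132*y - 672)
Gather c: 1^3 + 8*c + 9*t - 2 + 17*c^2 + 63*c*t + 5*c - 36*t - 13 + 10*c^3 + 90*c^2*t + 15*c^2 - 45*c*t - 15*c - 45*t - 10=10*c^3 + c^2*(90*t + 32) + c*(18*t - 2) - 72*t - 24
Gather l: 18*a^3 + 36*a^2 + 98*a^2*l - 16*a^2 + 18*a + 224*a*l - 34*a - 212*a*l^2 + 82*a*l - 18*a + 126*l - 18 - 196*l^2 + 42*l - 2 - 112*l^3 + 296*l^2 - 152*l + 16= 18*a^3 + 20*a^2 - 34*a - 112*l^3 + l^2*(100 - 212*a) + l*(98*a^2 + 306*a + 16) - 4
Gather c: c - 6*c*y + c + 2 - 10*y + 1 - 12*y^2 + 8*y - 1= c*(2 - 6*y) - 12*y^2 - 2*y + 2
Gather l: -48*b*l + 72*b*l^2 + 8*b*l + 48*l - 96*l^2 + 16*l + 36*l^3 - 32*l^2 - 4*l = 36*l^3 + l^2*(72*b - 128) + l*(60 - 40*b)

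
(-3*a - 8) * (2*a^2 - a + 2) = -6*a^3 - 13*a^2 + 2*a - 16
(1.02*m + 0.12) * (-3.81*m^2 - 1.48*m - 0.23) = -3.8862*m^3 - 1.9668*m^2 - 0.4122*m - 0.0276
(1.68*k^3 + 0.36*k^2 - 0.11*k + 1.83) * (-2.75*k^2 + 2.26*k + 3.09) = -4.62*k^5 + 2.8068*k^4 + 6.3073*k^3 - 4.1687*k^2 + 3.7959*k + 5.6547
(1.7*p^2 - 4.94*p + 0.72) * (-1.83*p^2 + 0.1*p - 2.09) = -3.111*p^4 + 9.2102*p^3 - 5.3646*p^2 + 10.3966*p - 1.5048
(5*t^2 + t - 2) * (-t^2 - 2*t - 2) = -5*t^4 - 11*t^3 - 10*t^2 + 2*t + 4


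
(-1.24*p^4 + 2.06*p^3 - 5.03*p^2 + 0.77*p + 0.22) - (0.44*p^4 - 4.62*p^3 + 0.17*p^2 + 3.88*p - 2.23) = -1.68*p^4 + 6.68*p^3 - 5.2*p^2 - 3.11*p + 2.45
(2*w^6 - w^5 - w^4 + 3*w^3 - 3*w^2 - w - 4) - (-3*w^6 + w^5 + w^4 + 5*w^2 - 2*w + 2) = 5*w^6 - 2*w^5 - 2*w^4 + 3*w^3 - 8*w^2 + w - 6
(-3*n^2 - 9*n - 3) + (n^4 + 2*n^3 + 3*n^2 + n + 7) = n^4 + 2*n^3 - 8*n + 4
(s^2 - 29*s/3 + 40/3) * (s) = s^3 - 29*s^2/3 + 40*s/3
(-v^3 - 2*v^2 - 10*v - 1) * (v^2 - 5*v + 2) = -v^5 + 3*v^4 - 2*v^3 + 45*v^2 - 15*v - 2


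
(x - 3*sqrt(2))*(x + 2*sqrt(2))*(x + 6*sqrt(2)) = x^3 + 5*sqrt(2)*x^2 - 24*x - 72*sqrt(2)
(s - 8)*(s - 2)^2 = s^3 - 12*s^2 + 36*s - 32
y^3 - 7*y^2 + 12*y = y*(y - 4)*(y - 3)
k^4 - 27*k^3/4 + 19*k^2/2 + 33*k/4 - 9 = (k - 4)*(k - 3)*(k - 3/4)*(k + 1)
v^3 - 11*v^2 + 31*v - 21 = (v - 7)*(v - 3)*(v - 1)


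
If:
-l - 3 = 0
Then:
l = -3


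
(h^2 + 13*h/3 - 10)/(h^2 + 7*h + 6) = (h - 5/3)/(h + 1)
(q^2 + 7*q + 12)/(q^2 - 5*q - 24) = (q + 4)/(q - 8)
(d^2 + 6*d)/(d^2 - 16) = d*(d + 6)/(d^2 - 16)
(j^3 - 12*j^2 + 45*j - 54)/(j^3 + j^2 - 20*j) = (j^3 - 12*j^2 + 45*j - 54)/(j*(j^2 + j - 20))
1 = 1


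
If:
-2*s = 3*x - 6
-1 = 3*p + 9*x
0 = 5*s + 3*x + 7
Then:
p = -15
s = -13/3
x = 44/9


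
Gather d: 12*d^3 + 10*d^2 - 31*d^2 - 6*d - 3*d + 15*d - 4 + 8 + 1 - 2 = 12*d^3 - 21*d^2 + 6*d + 3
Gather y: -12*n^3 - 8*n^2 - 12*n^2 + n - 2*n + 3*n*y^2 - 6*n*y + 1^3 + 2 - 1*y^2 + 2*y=-12*n^3 - 20*n^2 - n + y^2*(3*n - 1) + y*(2 - 6*n) + 3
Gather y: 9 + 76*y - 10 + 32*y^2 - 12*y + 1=32*y^2 + 64*y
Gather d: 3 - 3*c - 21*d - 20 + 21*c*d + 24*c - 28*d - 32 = 21*c + d*(21*c - 49) - 49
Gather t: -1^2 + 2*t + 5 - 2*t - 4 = 0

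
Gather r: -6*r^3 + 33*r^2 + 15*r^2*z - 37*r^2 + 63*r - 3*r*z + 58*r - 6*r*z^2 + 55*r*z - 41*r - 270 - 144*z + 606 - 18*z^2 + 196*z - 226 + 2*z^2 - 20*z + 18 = -6*r^3 + r^2*(15*z - 4) + r*(-6*z^2 + 52*z + 80) - 16*z^2 + 32*z + 128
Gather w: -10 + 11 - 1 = 0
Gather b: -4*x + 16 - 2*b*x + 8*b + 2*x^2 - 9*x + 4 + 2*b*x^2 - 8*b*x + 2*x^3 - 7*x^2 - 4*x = b*(2*x^2 - 10*x + 8) + 2*x^3 - 5*x^2 - 17*x + 20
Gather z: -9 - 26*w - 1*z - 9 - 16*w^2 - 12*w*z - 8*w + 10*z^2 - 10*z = -16*w^2 - 34*w + 10*z^2 + z*(-12*w - 11) - 18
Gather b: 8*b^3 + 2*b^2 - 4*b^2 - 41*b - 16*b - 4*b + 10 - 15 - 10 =8*b^3 - 2*b^2 - 61*b - 15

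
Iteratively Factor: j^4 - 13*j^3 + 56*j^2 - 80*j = (j - 5)*(j^3 - 8*j^2 + 16*j) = (j - 5)*(j - 4)*(j^2 - 4*j) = j*(j - 5)*(j - 4)*(j - 4)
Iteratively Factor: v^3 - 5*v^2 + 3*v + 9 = (v - 3)*(v^2 - 2*v - 3) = (v - 3)*(v + 1)*(v - 3)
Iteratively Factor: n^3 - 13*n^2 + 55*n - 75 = (n - 5)*(n^2 - 8*n + 15) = (n - 5)^2*(n - 3)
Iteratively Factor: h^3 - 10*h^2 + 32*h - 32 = (h - 4)*(h^2 - 6*h + 8) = (h - 4)*(h - 2)*(h - 4)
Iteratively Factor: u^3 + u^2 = (u + 1)*(u^2) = u*(u + 1)*(u)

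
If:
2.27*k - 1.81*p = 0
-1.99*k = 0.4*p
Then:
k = 0.00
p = 0.00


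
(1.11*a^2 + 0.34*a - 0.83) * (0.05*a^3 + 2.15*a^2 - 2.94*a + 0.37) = 0.0555*a^5 + 2.4035*a^4 - 2.5739*a^3 - 2.3734*a^2 + 2.566*a - 0.3071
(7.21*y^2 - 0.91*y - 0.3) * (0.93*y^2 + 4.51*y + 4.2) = 6.7053*y^4 + 31.6708*y^3 + 25.8989*y^2 - 5.175*y - 1.26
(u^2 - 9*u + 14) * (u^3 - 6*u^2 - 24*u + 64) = u^5 - 15*u^4 + 44*u^3 + 196*u^2 - 912*u + 896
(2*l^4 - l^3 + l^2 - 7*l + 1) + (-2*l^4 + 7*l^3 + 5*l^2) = 6*l^3 + 6*l^2 - 7*l + 1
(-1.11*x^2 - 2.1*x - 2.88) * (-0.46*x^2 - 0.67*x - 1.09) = 0.5106*x^4 + 1.7097*x^3 + 3.9417*x^2 + 4.2186*x + 3.1392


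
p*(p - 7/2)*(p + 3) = p^3 - p^2/2 - 21*p/2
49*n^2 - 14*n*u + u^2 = (-7*n + u)^2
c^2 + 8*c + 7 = (c + 1)*(c + 7)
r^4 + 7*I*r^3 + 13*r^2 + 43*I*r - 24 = (r - 3*I)*(r + I)^2*(r + 8*I)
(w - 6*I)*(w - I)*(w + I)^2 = w^4 - 5*I*w^3 + 7*w^2 - 5*I*w + 6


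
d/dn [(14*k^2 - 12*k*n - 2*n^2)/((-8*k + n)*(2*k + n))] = 12*k*(23*k^2 + 3*k*n + 2*n^2)/(256*k^4 + 192*k^3*n + 4*k^2*n^2 - 12*k*n^3 + n^4)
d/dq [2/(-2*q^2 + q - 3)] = 2*(4*q - 1)/(2*q^2 - q + 3)^2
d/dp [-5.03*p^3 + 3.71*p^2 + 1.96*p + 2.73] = -15.09*p^2 + 7.42*p + 1.96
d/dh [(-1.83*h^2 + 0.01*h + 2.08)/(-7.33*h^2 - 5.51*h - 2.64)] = (10.1566*h^2 + 40.1552*h + 11.4344)/(53.7289*h^4 + 80.7766*h^3 + 69.0625*h^2 + 29.0928*h + 6.9696)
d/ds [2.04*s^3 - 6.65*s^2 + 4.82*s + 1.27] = 6.12*s^2 - 13.3*s + 4.82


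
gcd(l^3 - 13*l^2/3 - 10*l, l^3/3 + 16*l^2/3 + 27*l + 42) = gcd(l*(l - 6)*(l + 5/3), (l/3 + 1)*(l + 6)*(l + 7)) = 1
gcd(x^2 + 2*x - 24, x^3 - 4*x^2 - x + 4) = x - 4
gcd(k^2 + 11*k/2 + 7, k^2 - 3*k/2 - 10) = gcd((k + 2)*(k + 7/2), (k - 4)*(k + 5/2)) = 1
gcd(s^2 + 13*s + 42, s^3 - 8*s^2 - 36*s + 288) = s + 6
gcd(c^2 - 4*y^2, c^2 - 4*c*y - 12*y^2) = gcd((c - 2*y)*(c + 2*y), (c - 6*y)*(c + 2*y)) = c + 2*y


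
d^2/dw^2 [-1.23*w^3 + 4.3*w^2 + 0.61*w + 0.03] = 8.6 - 7.38*w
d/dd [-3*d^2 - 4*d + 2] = -6*d - 4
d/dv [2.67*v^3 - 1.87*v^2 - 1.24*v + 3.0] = 8.01*v^2 - 3.74*v - 1.24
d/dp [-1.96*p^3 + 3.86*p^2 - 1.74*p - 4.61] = -5.88*p^2 + 7.72*p - 1.74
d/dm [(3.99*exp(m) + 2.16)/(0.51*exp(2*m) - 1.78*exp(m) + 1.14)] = (-2.0349*exp(2*m) - 2.2032*exp(m) + 8.3934)*exp(m)/(0.2601*exp(4*m) - 1.8156*exp(3*m) + 4.3312*exp(2*m) - 4.0584*exp(m) + 1.2996)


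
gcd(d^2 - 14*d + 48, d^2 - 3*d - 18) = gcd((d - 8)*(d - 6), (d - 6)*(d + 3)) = d - 6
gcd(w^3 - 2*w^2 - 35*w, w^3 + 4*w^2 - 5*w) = w^2 + 5*w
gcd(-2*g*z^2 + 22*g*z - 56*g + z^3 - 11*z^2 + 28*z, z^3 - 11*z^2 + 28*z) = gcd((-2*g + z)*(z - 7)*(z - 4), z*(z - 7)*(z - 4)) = z^2 - 11*z + 28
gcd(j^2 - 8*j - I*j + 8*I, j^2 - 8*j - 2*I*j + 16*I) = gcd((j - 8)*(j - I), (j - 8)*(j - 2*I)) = j - 8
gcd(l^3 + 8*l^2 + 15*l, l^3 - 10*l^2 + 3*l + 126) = l + 3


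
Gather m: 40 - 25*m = 40 - 25*m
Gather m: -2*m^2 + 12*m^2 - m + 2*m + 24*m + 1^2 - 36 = 10*m^2 + 25*m - 35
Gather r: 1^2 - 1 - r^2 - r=-r^2 - r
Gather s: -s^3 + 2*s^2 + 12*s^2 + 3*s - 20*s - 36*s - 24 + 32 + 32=-s^3 + 14*s^2 - 53*s + 40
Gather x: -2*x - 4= -2*x - 4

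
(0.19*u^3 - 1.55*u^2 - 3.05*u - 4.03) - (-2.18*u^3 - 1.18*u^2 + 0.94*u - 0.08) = 2.37*u^3 - 0.37*u^2 - 3.99*u - 3.95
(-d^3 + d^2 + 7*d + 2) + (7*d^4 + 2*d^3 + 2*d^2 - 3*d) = 7*d^4 + d^3 + 3*d^2 + 4*d + 2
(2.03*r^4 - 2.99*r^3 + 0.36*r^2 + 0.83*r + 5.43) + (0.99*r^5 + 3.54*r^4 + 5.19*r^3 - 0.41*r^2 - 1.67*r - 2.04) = 0.99*r^5 + 5.57*r^4 + 2.2*r^3 - 0.05*r^2 - 0.84*r + 3.39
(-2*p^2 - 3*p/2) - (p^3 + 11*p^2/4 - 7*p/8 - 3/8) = -p^3 - 19*p^2/4 - 5*p/8 + 3/8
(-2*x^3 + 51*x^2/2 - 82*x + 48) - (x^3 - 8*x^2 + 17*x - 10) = -3*x^3 + 67*x^2/2 - 99*x + 58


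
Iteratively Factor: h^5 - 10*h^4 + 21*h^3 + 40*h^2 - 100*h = (h - 5)*(h^4 - 5*h^3 - 4*h^2 + 20*h) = h*(h - 5)*(h^3 - 5*h^2 - 4*h + 20) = h*(h - 5)*(h - 2)*(h^2 - 3*h - 10) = h*(h - 5)*(h - 2)*(h + 2)*(h - 5)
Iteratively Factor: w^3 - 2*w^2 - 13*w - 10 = (w - 5)*(w^2 + 3*w + 2) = (w - 5)*(w + 1)*(w + 2)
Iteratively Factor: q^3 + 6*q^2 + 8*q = (q)*(q^2 + 6*q + 8) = q*(q + 2)*(q + 4)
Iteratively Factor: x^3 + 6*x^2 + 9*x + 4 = (x + 4)*(x^2 + 2*x + 1) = (x + 1)*(x + 4)*(x + 1)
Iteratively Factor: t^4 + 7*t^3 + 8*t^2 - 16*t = (t + 4)*(t^3 + 3*t^2 - 4*t) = (t - 1)*(t + 4)*(t^2 + 4*t) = (t - 1)*(t + 4)^2*(t)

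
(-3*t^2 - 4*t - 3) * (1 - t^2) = 3*t^4 + 4*t^3 - 4*t - 3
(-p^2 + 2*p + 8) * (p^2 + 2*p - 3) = -p^4 + 15*p^2 + 10*p - 24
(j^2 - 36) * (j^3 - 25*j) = j^5 - 61*j^3 + 900*j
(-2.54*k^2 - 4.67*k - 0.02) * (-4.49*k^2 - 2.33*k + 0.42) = 11.4046*k^4 + 26.8865*k^3 + 9.9041*k^2 - 1.9148*k - 0.0084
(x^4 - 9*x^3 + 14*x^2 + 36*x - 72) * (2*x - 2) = 2*x^5 - 20*x^4 + 46*x^3 + 44*x^2 - 216*x + 144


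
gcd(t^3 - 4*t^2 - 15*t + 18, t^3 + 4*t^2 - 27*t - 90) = t + 3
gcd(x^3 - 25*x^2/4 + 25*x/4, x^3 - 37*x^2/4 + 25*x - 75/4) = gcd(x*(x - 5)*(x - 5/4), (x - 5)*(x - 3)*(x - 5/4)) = x^2 - 25*x/4 + 25/4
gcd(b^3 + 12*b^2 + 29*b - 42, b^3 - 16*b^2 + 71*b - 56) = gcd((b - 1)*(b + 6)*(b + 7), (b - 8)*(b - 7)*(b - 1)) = b - 1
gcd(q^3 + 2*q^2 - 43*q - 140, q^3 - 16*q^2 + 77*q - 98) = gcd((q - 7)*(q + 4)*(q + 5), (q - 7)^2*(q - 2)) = q - 7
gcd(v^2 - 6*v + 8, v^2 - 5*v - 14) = 1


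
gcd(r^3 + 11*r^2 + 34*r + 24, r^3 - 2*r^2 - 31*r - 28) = r^2 + 5*r + 4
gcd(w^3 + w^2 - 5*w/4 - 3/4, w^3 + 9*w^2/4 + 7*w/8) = w + 1/2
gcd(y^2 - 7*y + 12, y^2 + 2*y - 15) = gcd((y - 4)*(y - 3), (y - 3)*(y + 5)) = y - 3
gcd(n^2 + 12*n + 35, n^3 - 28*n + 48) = 1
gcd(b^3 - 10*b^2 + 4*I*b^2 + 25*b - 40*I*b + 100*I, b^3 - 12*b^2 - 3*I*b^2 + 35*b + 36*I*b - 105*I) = b - 5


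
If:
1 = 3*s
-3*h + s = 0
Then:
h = 1/9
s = 1/3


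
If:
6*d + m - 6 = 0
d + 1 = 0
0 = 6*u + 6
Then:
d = -1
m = 12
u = -1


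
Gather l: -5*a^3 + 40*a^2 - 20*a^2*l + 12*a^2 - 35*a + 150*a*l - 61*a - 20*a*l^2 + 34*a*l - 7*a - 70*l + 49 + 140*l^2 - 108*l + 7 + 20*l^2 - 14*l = -5*a^3 + 52*a^2 - 103*a + l^2*(160 - 20*a) + l*(-20*a^2 + 184*a - 192) + 56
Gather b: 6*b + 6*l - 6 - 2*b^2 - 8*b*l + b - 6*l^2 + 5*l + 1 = -2*b^2 + b*(7 - 8*l) - 6*l^2 + 11*l - 5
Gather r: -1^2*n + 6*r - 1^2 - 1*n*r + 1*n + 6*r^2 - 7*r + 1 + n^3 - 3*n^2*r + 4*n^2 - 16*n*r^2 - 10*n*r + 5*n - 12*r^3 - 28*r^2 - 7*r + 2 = n^3 + 4*n^2 + 5*n - 12*r^3 + r^2*(-16*n - 22) + r*(-3*n^2 - 11*n - 8) + 2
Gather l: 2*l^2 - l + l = 2*l^2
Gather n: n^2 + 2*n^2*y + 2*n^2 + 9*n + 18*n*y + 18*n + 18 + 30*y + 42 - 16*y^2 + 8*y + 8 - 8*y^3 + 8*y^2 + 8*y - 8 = n^2*(2*y + 3) + n*(18*y + 27) - 8*y^3 - 8*y^2 + 46*y + 60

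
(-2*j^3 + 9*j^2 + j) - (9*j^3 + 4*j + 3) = -11*j^3 + 9*j^2 - 3*j - 3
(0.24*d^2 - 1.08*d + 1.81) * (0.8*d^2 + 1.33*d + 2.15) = 0.192*d^4 - 0.5448*d^3 + 0.5276*d^2 + 0.0853000000000002*d + 3.8915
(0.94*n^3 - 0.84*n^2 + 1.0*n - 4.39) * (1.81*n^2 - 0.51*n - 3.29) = 1.7014*n^5 - 1.9998*n^4 - 0.8542*n^3 - 5.6923*n^2 - 1.0511*n + 14.4431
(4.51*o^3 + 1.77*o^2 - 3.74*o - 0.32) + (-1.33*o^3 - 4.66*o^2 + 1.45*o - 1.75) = 3.18*o^3 - 2.89*o^2 - 2.29*o - 2.07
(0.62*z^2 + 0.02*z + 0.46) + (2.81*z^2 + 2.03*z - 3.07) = 3.43*z^2 + 2.05*z - 2.61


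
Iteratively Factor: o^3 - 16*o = (o - 4)*(o^2 + 4*o) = (o - 4)*(o + 4)*(o)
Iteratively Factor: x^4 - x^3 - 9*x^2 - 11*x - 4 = (x + 1)*(x^3 - 2*x^2 - 7*x - 4) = (x - 4)*(x + 1)*(x^2 + 2*x + 1) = (x - 4)*(x + 1)^2*(x + 1)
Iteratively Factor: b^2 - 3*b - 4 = (b - 4)*(b + 1)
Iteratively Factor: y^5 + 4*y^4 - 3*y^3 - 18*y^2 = (y)*(y^4 + 4*y^3 - 3*y^2 - 18*y) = y^2*(y^3 + 4*y^2 - 3*y - 18) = y^2*(y - 2)*(y^2 + 6*y + 9) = y^2*(y - 2)*(y + 3)*(y + 3)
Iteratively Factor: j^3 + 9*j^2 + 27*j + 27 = (j + 3)*(j^2 + 6*j + 9) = (j + 3)^2*(j + 3)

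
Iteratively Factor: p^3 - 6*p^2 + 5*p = (p - 5)*(p^2 - p) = p*(p - 5)*(p - 1)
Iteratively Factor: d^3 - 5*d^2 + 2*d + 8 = (d - 4)*(d^2 - d - 2) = (d - 4)*(d + 1)*(d - 2)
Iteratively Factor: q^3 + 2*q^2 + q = (q + 1)*(q^2 + q) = (q + 1)^2*(q)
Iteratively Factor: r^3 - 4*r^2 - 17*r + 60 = (r - 3)*(r^2 - r - 20) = (r - 5)*(r - 3)*(r + 4)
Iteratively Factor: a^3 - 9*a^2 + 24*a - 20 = (a - 2)*(a^2 - 7*a + 10) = (a - 5)*(a - 2)*(a - 2)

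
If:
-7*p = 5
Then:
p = -5/7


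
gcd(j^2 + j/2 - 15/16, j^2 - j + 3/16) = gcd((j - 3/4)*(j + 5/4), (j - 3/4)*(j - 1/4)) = j - 3/4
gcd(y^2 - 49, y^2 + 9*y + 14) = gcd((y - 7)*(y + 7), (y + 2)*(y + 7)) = y + 7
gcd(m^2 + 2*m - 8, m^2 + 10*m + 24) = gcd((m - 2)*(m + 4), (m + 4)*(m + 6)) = m + 4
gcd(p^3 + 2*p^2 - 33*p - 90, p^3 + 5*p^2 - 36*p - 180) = p^2 - p - 30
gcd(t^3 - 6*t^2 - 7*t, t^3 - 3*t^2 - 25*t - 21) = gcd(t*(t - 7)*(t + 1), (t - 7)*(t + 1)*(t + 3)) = t^2 - 6*t - 7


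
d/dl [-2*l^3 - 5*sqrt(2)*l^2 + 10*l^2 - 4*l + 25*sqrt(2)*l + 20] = -6*l^2 - 10*sqrt(2)*l + 20*l - 4 + 25*sqrt(2)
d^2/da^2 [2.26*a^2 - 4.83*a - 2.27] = 4.52000000000000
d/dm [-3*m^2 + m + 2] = 1 - 6*m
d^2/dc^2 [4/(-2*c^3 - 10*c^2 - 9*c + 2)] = 8*(2*(3*c + 5)*(2*c^3 + 10*c^2 + 9*c - 2) - (6*c^2 + 20*c + 9)^2)/(2*c^3 + 10*c^2 + 9*c - 2)^3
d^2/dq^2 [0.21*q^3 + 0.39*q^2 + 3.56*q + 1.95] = 1.26*q + 0.78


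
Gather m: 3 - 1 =2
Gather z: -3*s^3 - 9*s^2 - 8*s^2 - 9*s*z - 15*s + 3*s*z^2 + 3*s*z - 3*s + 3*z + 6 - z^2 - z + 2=-3*s^3 - 17*s^2 - 18*s + z^2*(3*s - 1) + z*(2 - 6*s) + 8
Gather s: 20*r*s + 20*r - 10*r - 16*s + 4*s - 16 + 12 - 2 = 10*r + s*(20*r - 12) - 6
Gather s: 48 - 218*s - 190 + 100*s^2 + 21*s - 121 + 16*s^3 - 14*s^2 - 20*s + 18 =16*s^3 + 86*s^2 - 217*s - 245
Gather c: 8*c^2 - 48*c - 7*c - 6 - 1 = 8*c^2 - 55*c - 7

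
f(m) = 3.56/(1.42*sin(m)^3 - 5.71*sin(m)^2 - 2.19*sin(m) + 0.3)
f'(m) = 3.56*(-4.26*sin(m)^2*cos(m) + 11.42*sin(m)*cos(m) + 2.19*cos(m))/(1.42*sin(m)^3 - 5.71*sin(m)^2 - 2.19*sin(m) + 0.3)^2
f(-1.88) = -0.89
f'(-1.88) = 0.84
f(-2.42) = -3.08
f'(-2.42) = 14.47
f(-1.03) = -1.22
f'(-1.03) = -2.32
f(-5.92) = -3.14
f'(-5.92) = 14.75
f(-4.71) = -0.58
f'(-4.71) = -0.00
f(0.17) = -15.68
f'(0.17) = 272.21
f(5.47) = -2.14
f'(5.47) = -7.35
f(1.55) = -0.58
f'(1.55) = 0.02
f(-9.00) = 26.70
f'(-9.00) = 590.98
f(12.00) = -9.17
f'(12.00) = -102.92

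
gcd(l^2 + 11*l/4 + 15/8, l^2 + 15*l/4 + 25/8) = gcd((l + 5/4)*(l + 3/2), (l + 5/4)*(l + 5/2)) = l + 5/4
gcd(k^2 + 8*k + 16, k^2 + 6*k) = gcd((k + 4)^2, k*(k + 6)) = 1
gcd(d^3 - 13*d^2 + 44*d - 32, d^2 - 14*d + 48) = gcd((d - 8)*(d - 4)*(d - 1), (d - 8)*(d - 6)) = d - 8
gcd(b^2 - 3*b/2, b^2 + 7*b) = b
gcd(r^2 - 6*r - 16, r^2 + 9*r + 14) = r + 2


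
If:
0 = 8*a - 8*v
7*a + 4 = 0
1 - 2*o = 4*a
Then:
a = -4/7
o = 23/14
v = -4/7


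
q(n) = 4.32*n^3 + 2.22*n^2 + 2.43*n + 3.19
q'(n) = 12.96*n^2 + 4.44*n + 2.43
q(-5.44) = -639.80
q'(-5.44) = 361.81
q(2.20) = 65.28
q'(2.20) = 74.92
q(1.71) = 35.44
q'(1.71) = 47.92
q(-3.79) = -209.31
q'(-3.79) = 171.76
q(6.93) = 1564.40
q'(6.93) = 655.60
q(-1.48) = -9.55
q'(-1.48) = 24.25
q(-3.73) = -199.17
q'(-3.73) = 166.18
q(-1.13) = -2.95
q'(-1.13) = 13.96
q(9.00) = 3354.16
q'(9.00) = 1092.15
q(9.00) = 3354.16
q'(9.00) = 1092.15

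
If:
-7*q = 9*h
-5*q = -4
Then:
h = -28/45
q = 4/5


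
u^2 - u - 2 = (u - 2)*(u + 1)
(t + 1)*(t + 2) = t^2 + 3*t + 2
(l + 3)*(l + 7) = l^2 + 10*l + 21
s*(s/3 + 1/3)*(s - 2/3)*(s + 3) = s^4/3 + 10*s^3/9 + s^2/9 - 2*s/3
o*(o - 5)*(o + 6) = o^3 + o^2 - 30*o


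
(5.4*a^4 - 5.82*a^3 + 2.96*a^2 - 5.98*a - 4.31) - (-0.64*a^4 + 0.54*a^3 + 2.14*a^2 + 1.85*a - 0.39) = 6.04*a^4 - 6.36*a^3 + 0.82*a^2 - 7.83*a - 3.92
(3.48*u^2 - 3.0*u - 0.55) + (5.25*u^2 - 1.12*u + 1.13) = 8.73*u^2 - 4.12*u + 0.58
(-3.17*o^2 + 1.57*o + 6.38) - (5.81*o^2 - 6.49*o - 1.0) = -8.98*o^2 + 8.06*o + 7.38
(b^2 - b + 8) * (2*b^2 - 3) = 2*b^4 - 2*b^3 + 13*b^2 + 3*b - 24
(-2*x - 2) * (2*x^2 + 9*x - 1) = -4*x^3 - 22*x^2 - 16*x + 2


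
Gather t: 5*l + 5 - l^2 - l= -l^2 + 4*l + 5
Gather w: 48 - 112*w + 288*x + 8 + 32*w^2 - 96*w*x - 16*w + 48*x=32*w^2 + w*(-96*x - 128) + 336*x + 56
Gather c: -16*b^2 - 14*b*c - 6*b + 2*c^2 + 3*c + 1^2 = -16*b^2 - 6*b + 2*c^2 + c*(3 - 14*b) + 1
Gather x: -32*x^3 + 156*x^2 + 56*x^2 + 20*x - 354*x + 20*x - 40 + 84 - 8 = -32*x^3 + 212*x^2 - 314*x + 36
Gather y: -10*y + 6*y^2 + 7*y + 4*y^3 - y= 4*y^3 + 6*y^2 - 4*y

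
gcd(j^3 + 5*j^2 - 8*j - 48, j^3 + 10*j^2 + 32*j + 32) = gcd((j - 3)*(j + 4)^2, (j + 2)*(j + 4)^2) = j^2 + 8*j + 16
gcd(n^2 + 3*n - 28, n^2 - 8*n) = 1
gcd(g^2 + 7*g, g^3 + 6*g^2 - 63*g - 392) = g + 7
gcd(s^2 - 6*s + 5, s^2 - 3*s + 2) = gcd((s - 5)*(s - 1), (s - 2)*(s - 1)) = s - 1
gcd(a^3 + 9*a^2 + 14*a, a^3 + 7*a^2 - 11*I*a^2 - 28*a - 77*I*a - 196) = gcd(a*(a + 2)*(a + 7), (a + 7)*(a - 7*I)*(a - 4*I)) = a + 7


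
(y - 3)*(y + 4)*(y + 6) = y^3 + 7*y^2 - 6*y - 72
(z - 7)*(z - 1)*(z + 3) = z^3 - 5*z^2 - 17*z + 21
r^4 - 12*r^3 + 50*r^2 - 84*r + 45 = (r - 5)*(r - 3)^2*(r - 1)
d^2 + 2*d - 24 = (d - 4)*(d + 6)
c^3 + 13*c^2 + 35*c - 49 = (c - 1)*(c + 7)^2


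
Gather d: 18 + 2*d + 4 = 2*d + 22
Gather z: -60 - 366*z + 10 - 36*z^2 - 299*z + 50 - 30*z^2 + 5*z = -66*z^2 - 660*z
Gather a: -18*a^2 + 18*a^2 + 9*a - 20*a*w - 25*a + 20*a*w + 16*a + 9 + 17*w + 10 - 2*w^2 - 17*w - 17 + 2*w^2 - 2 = 0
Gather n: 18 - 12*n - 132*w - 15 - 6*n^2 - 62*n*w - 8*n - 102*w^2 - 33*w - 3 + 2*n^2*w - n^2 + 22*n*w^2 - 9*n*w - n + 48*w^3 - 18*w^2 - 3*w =n^2*(2*w - 7) + n*(22*w^2 - 71*w - 21) + 48*w^3 - 120*w^2 - 168*w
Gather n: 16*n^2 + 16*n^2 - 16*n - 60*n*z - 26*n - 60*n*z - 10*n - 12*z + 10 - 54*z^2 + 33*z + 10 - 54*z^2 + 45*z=32*n^2 + n*(-120*z - 52) - 108*z^2 + 66*z + 20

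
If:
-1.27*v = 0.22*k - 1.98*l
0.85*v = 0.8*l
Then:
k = 3.78977272727273*v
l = 1.0625*v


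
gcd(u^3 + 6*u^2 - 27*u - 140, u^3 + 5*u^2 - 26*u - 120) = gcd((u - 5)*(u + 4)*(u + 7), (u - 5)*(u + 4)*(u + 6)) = u^2 - u - 20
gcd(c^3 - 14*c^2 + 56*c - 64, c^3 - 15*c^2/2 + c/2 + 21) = c - 2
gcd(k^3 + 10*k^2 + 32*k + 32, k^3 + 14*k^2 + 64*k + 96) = k^2 + 8*k + 16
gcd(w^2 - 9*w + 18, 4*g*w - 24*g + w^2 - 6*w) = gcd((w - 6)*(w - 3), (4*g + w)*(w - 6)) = w - 6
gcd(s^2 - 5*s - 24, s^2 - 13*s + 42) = 1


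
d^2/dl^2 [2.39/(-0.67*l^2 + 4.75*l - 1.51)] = (2.145742*l^2 - 15.21235*l - 2.39*(1.34*l - 4.75)*(2.68*l - 9.5) + 4.835926)/(0.67*l^2 - 4.75*l + 1.51)^3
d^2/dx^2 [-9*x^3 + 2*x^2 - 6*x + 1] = 4 - 54*x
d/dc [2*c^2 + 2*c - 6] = 4*c + 2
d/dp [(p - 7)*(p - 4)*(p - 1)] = 3*p^2 - 24*p + 39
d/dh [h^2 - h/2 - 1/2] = 2*h - 1/2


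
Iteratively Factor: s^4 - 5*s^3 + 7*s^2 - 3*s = (s - 1)*(s^3 - 4*s^2 + 3*s) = (s - 1)^2*(s^2 - 3*s) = s*(s - 1)^2*(s - 3)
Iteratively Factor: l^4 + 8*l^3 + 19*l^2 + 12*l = (l + 1)*(l^3 + 7*l^2 + 12*l) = (l + 1)*(l + 3)*(l^2 + 4*l) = l*(l + 1)*(l + 3)*(l + 4)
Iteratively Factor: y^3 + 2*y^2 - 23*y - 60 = (y + 4)*(y^2 - 2*y - 15) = (y + 3)*(y + 4)*(y - 5)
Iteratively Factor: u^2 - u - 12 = (u + 3)*(u - 4)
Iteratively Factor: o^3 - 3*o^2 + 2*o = (o - 1)*(o^2 - 2*o) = (o - 2)*(o - 1)*(o)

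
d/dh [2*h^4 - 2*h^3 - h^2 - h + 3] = 8*h^3 - 6*h^2 - 2*h - 1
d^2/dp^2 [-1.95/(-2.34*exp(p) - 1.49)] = (10.67742*exp(p) - 6.79887)*exp(p)/(2.34*exp(p) + 1.49)^3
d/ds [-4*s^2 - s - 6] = -8*s - 1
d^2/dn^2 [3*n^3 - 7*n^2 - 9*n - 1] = 18*n - 14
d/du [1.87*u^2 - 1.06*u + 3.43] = 3.74*u - 1.06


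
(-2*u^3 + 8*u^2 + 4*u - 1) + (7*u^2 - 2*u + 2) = -2*u^3 + 15*u^2 + 2*u + 1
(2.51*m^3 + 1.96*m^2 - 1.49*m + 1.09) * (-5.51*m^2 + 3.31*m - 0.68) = -13.8301*m^5 - 2.4915*m^4 + 12.9907*m^3 - 12.2706*m^2 + 4.6211*m - 0.7412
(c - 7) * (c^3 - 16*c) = c^4 - 7*c^3 - 16*c^2 + 112*c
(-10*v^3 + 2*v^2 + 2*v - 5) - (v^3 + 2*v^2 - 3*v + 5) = -11*v^3 + 5*v - 10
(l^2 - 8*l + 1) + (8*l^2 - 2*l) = 9*l^2 - 10*l + 1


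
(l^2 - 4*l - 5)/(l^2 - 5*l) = (l + 1)/l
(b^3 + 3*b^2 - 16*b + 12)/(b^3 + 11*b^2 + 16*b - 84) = (b - 1)/(b + 7)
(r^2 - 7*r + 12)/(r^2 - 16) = (r - 3)/(r + 4)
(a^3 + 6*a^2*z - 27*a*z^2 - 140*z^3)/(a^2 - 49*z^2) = (-a^2 + a*z + 20*z^2)/(-a + 7*z)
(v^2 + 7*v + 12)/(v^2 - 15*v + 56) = (v^2 + 7*v + 12)/(v^2 - 15*v + 56)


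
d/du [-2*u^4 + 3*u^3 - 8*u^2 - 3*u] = -8*u^3 + 9*u^2 - 16*u - 3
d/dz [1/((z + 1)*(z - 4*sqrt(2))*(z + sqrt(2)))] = (-(z + 1)*(z - 4*sqrt(2)) - (z + 1)*(z + sqrt(2)) - (z - 4*sqrt(2))*(z + sqrt(2)))/((z + 1)^2*(z - 4*sqrt(2))^2*(z + sqrt(2))^2)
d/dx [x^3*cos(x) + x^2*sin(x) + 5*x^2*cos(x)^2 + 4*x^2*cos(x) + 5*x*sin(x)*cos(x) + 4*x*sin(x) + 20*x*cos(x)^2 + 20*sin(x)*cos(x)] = -x^3*sin(x) - 5*x^2*sin(2*x) + 4*sqrt(2)*x^2*cos(x + pi/4) + 2*x*sin(x) - 20*x*sin(2*x) + 12*x*cos(x) + 10*x*cos(2*x) + 5*x + 4*sin(x) + 5*sin(2*x)/2 + 30*cos(2*x) + 10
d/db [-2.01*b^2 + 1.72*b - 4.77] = 1.72 - 4.02*b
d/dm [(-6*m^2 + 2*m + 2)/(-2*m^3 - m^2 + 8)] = 2*(2*m*(3*m + 1)*(-3*m^2 + m + 1) + (6*m - 1)*(2*m^3 + m^2 - 8))/(2*m^3 + m^2 - 8)^2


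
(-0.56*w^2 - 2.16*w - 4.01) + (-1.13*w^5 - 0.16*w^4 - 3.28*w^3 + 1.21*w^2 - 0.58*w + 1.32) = -1.13*w^5 - 0.16*w^4 - 3.28*w^3 + 0.65*w^2 - 2.74*w - 2.69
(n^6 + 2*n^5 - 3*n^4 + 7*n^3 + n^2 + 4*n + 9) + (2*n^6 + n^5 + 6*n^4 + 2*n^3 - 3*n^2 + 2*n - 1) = 3*n^6 + 3*n^5 + 3*n^4 + 9*n^3 - 2*n^2 + 6*n + 8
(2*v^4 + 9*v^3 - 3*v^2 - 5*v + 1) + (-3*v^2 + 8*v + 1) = 2*v^4 + 9*v^3 - 6*v^2 + 3*v + 2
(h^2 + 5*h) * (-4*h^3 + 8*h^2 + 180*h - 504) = -4*h^5 - 12*h^4 + 220*h^3 + 396*h^2 - 2520*h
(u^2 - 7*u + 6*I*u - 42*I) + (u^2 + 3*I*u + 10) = 2*u^2 - 7*u + 9*I*u + 10 - 42*I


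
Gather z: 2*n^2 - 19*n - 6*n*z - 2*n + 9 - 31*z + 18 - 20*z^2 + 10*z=2*n^2 - 21*n - 20*z^2 + z*(-6*n - 21) + 27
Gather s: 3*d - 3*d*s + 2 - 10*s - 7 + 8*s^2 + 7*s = 3*d + 8*s^2 + s*(-3*d - 3) - 5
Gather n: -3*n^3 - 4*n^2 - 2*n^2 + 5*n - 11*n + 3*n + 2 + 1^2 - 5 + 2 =-3*n^3 - 6*n^2 - 3*n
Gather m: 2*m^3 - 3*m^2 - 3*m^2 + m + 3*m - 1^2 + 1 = 2*m^3 - 6*m^2 + 4*m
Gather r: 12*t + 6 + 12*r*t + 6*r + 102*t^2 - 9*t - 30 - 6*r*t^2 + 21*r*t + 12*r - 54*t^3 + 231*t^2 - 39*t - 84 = r*(-6*t^2 + 33*t + 18) - 54*t^3 + 333*t^2 - 36*t - 108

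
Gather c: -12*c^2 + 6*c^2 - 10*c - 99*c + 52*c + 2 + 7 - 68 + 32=-6*c^2 - 57*c - 27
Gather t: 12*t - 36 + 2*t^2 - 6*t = 2*t^2 + 6*t - 36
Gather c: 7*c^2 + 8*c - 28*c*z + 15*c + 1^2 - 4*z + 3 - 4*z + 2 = 7*c^2 + c*(23 - 28*z) - 8*z + 6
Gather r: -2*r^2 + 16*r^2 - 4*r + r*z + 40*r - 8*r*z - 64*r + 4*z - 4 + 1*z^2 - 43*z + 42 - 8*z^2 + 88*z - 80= 14*r^2 + r*(-7*z - 28) - 7*z^2 + 49*z - 42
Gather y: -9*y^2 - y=-9*y^2 - y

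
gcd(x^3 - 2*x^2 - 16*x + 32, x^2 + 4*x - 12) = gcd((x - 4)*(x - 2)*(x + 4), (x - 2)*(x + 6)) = x - 2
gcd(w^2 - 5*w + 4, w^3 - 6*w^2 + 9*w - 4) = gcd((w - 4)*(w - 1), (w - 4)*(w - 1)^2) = w^2 - 5*w + 4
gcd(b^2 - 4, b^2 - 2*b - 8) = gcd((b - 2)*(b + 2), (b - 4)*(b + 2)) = b + 2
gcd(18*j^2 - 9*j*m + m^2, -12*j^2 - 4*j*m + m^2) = 6*j - m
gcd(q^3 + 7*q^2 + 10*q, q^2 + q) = q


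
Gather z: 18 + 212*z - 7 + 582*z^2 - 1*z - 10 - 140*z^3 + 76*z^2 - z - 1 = -140*z^3 + 658*z^2 + 210*z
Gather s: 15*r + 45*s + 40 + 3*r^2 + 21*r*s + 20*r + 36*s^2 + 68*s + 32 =3*r^2 + 35*r + 36*s^2 + s*(21*r + 113) + 72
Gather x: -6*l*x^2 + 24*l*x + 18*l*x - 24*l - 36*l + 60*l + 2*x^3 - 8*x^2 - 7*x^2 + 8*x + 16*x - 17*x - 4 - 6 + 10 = 2*x^3 + x^2*(-6*l - 15) + x*(42*l + 7)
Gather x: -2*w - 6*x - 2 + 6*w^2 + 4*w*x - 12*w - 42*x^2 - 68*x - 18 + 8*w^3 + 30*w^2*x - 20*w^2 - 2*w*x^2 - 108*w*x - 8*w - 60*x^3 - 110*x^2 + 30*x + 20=8*w^3 - 14*w^2 - 22*w - 60*x^3 + x^2*(-2*w - 152) + x*(30*w^2 - 104*w - 44)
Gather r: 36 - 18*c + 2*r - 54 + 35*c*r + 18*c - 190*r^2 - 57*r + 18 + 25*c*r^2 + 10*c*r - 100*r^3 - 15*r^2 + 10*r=-100*r^3 + r^2*(25*c - 205) + r*(45*c - 45)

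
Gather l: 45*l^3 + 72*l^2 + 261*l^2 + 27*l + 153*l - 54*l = 45*l^3 + 333*l^2 + 126*l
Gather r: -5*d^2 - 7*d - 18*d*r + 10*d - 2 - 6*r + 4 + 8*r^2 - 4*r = -5*d^2 + 3*d + 8*r^2 + r*(-18*d - 10) + 2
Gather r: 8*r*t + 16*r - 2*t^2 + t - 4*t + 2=r*(8*t + 16) - 2*t^2 - 3*t + 2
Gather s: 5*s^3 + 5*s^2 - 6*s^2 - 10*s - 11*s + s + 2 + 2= 5*s^3 - s^2 - 20*s + 4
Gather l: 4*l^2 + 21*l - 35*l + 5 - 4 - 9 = 4*l^2 - 14*l - 8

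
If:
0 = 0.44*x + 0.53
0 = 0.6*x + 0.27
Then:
No Solution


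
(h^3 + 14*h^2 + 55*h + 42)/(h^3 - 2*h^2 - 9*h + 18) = (h^3 + 14*h^2 + 55*h + 42)/(h^3 - 2*h^2 - 9*h + 18)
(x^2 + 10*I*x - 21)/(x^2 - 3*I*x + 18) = (x + 7*I)/(x - 6*I)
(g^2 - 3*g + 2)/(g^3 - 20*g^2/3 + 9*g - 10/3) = 3*(g - 2)/(3*g^2 - 17*g + 10)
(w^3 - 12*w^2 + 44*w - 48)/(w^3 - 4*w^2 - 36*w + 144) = (w - 2)/(w + 6)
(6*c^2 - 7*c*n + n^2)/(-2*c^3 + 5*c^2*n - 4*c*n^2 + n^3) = (-6*c + n)/(2*c^2 - 3*c*n + n^2)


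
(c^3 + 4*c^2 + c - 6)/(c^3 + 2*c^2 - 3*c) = (c + 2)/c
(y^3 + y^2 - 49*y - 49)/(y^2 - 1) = (y^2 - 49)/(y - 1)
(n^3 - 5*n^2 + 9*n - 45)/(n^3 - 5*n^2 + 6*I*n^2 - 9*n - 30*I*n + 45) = (n - 3*I)/(n + 3*I)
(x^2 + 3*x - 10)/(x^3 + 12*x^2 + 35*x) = (x - 2)/(x*(x + 7))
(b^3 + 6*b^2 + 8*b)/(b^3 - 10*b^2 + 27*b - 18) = b*(b^2 + 6*b + 8)/(b^3 - 10*b^2 + 27*b - 18)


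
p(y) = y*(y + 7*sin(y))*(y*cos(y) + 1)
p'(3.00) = 10.28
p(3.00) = -23.57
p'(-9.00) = -158.24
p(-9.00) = 984.08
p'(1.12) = 13.03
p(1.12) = 12.37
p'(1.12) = 13.03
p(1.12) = 12.37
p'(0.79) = 16.90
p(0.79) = 7.08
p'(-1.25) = -15.80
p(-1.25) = 5.98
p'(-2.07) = -45.72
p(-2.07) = 33.86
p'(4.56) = -47.66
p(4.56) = -3.31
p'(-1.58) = -31.75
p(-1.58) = 13.75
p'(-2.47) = -26.67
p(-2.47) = 49.46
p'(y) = y*(y + 7*sin(y))*(-y*sin(y) + cos(y)) + y*(y*cos(y) + 1)*(7*cos(y) + 1) + (y + 7*sin(y))*(y*cos(y) + 1) = -y^3*sin(y) + 3*y^2*cos(y) + 7*y^2*cos(2*y) + 7*y*sin(2*y) + 7*y*cos(y) + 2*y + 7*sin(y)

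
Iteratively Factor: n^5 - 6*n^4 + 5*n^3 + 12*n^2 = (n - 3)*(n^4 - 3*n^3 - 4*n^2) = (n - 3)*(n + 1)*(n^3 - 4*n^2) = n*(n - 3)*(n + 1)*(n^2 - 4*n) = n*(n - 4)*(n - 3)*(n + 1)*(n)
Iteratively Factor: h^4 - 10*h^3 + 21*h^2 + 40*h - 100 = (h - 5)*(h^3 - 5*h^2 - 4*h + 20) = (h - 5)*(h - 2)*(h^2 - 3*h - 10) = (h - 5)^2*(h - 2)*(h + 2)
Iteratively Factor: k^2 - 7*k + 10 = (k - 5)*(k - 2)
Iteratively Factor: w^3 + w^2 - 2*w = (w + 2)*(w^2 - w) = (w - 1)*(w + 2)*(w)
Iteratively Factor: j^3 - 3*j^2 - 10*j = (j - 5)*(j^2 + 2*j) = j*(j - 5)*(j + 2)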